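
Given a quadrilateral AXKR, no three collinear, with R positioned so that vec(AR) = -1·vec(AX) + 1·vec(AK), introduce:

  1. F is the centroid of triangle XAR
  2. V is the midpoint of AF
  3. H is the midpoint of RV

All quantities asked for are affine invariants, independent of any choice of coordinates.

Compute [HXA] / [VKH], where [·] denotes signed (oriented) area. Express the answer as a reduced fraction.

Set A = (0, 0), X = (1, 0), K = (0, 1), R = (-1, 1); any affine frame gives the same invariant.
1. F is the centroid of triangle XAR ⇒ F = (0, 1/3)
2. V is the midpoint of AF ⇒ V = (0, 1/6)
3. H is the midpoint of RV ⇒ H = (-1/2, 7/12)
2·[HXA] = -7/12, 2·[VKH] = 5/12
[HXA]:[VKH] = -7/12:5/12 = -7/5

[HXA]:[VKH] = -7/5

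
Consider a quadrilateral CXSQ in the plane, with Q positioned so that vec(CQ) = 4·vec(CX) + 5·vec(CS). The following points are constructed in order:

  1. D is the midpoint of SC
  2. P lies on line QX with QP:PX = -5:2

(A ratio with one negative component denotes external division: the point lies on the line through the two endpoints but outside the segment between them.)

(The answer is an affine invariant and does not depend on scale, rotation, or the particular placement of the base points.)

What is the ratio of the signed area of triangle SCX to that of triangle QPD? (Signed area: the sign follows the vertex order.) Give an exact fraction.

[SCX]:[QPD] = -6/65

Choose coordinates C = (0, 0), X = (1, 0), S = (0, 1), Q = (4, 5).
1. D is the midpoint of SC ⇒ D = (0, 1/2)
2. P lies on line QX with QP:PX = -5:2 ⇒ P = (-1, -10/3)
2·[SCX] = 1, 2·[QPD] = -65/6
[SCX]:[QPD] = 1:-65/6 = -6/65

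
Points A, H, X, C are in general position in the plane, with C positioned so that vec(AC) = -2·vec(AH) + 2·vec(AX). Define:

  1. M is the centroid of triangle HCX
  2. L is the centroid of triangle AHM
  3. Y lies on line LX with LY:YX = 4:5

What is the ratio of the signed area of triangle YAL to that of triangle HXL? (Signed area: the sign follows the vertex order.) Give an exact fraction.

Choose coordinates A = (0, 0), H = (1, 0), X = (0, 1), C = (-2, 2).
1. M is the centroid of triangle HCX ⇒ M = (-1/3, 1)
2. L is the centroid of triangle AHM ⇒ L = (2/9, 1/3)
3. Y lies on line LX with LY:YX = 4:5 ⇒ Y = (10/81, 17/27)
2·[YAL] = 8/81, 2·[HXL] = 4/9
[YAL]:[HXL] = 8/81:4/9 = 2/9

[YAL]:[HXL] = 2/9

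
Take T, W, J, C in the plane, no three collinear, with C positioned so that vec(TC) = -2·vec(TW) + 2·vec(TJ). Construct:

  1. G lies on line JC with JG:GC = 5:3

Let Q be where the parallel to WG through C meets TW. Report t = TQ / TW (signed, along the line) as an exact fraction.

t = 10/13

Set T = (0, 0), W = (1, 0), J = (0, 1), C = (-2, 2); any affine frame gives the same invariant.
1. G lies on line JC with JG:GC = 5:3 ⇒ G = (-5/4, 13/8)
through C parallel to WG: direction (-9/4, 13/8); meets TW at Q = (10/13, 0)
Q = T + t·(W−T) with t = 10/13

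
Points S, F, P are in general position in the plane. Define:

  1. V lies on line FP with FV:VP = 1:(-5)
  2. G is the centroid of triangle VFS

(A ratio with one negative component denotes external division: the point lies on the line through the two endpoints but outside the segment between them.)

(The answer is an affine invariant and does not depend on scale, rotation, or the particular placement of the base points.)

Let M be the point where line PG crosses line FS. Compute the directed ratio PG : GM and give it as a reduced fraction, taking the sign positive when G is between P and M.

PG:GM = -13

Assign S = (0, 0), F = (1, 0), P = (0, 1) — the answer is frame-independent, so this choice is without loss of generality.
1. V lies on line FP with FV:VP = 1:(-5) ⇒ V = (5/4, -1/4)
2. G is the centroid of triangle VFS ⇒ G = (3/4, -1/12)
line PG meets FS at M = (9/13, 0)
G = P + t·(M−P) with t = 13/12, so PG:GM = 13/12:-1/12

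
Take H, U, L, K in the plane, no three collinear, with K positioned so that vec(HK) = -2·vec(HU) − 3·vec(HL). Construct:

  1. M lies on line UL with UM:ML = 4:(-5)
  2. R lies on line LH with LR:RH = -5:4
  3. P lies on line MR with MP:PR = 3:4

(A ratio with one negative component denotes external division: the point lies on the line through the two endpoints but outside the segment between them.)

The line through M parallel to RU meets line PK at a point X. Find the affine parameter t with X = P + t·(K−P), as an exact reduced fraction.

t = -60/143

Assign H = (0, 0), U = (1, 0), L = (0, 1), K = (-2, -3) — the answer is frame-independent, so this choice is without loss of generality.
1. M lies on line UL with UM:ML = 4:(-5) ⇒ M = (5, -4)
2. R lies on line LH with LR:RH = -5:4 ⇒ R = (0, -4)
3. P lies on line MR with MP:PR = 3:4 ⇒ P = (20/7, -4)
through M parallel to RU: direction (1, 4); meets PK at X = (700/143, -632/143)
X = P + t·(K−P) with t = -60/143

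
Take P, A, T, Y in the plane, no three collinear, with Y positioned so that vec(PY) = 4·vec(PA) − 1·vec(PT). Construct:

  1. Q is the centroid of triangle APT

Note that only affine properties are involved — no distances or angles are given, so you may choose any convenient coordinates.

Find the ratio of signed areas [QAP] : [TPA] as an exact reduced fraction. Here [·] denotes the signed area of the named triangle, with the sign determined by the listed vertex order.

Assign P = (0, 0), A = (1, 0), T = (0, 1), Y = (4, -1) — the answer is frame-independent, so this choice is without loss of generality.
1. Q is the centroid of triangle APT ⇒ Q = (1/3, 1/3)
2·[QAP] = -1/3, 2·[TPA] = 1
[QAP]:[TPA] = -1/3:1 = -1/3

[QAP]:[TPA] = -1/3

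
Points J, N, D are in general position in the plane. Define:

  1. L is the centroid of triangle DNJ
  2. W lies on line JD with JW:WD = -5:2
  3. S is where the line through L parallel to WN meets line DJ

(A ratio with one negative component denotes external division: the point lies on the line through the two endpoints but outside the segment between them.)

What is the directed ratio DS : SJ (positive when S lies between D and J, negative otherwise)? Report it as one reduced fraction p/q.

Choose coordinates J = (0, 0), N = (1, 0), D = (0, 1).
1. L is the centroid of triangle DNJ ⇒ L = (1/3, 1/3)
2. W lies on line JD with JW:WD = -5:2 ⇒ W = (0, 5/3)
3. S is where the line through L parallel to WN meets line DJ ⇒ S = (0, 8/9)
S = D + t·(J−D) with t = 1/9, so DS:SJ = t:(1−t) = 1/9:8/9

DS:SJ = 1/8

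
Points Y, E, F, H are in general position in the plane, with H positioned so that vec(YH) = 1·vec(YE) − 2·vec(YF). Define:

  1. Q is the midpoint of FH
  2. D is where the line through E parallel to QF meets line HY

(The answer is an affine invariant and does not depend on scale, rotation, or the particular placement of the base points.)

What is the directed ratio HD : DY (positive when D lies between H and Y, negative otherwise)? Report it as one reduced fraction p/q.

HD:DY = -2/3

Choose coordinates Y = (0, 0), E = (1, 0), F = (0, 1), H = (1, -2).
1. Q is the midpoint of FH ⇒ Q = (1/2, -1/2)
2. D is where the line through E parallel to QF meets line HY ⇒ D = (3, -6)
D = H + t·(Y−H) with t = -2, so HD:DY = t:(1−t) = -2:3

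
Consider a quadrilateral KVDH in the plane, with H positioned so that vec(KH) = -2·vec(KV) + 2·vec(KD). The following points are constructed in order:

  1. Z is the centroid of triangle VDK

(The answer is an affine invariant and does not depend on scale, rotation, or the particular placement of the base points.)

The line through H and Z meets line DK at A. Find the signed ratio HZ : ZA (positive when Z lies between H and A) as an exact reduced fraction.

HZ:ZA = -7

Work in coordinates with K = (0, 0), V = (1, 0), D = (0, 1), H = (-2, 2).
1. Z is the centroid of triangle VDK ⇒ Z = (1/3, 1/3)
line HZ meets DK at A = (0, 4/7)
Z = H + t·(A−H) with t = 7/6, so HZ:ZA = 7/6:-1/6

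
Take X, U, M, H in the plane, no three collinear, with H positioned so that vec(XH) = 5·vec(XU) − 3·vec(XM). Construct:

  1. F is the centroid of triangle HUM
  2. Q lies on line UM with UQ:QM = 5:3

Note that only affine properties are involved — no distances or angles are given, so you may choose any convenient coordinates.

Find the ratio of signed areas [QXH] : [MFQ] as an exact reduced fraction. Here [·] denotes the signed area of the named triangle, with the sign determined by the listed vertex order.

Work in coordinates with X = (0, 0), U = (1, 0), M = (0, 1), H = (5, -3).
1. F is the centroid of triangle HUM ⇒ F = (2, -2/3)
2. Q lies on line UM with UQ:QM = 5:3 ⇒ Q = (3/8, 5/8)
2·[QXH] = 17/4, 2·[MFQ] = -1/8
[QXH]:[MFQ] = 17/4:-1/8 = -34

[QXH]:[MFQ] = -34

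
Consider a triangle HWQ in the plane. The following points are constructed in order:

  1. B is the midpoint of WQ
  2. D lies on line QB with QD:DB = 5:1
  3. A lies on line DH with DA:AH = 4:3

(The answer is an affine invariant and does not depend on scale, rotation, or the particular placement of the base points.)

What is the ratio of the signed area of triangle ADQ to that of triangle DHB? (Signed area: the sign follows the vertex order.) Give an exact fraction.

[ADQ]:[DHB] = 20/7

Assign H = (0, 0), W = (1, 0), Q = (0, 1) — the answer is frame-independent, so this choice is without loss of generality.
1. B is the midpoint of WQ ⇒ B = (1/2, 1/2)
2. D lies on line QB with QD:DB = 5:1 ⇒ D = (5/12, 7/12)
3. A lies on line DH with DA:AH = 4:3 ⇒ A = (5/28, 1/4)
2·[ADQ] = 5/21, 2·[DHB] = 1/12
[ADQ]:[DHB] = 5/21:1/12 = 20/7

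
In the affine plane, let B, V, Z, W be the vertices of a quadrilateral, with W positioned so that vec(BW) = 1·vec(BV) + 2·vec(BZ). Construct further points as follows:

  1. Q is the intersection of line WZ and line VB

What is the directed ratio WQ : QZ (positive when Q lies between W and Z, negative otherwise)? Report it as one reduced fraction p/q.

WQ:QZ = -2

Choose coordinates B = (0, 0), V = (1, 0), Z = (0, 1), W = (1, 2).
1. Q is the intersection of line WZ and line VB ⇒ Q = (-1, 0)
Q = W + t·(Z−W) with t = 2, so WQ:QZ = t:(1−t) = 2:-1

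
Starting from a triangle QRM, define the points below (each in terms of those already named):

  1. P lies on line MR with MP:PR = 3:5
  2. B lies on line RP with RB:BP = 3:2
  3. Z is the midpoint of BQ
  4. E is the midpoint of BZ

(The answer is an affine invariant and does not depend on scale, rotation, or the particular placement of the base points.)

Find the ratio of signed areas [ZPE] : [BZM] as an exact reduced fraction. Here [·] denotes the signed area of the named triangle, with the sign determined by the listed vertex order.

[ZPE]:[BZM] = 1/5

Assign Q = (0, 0), R = (1, 0), M = (0, 1) — the answer is frame-independent, so this choice is without loss of generality.
1. P lies on line MR with MP:PR = 3:5 ⇒ P = (3/8, 5/8)
2. B lies on line RP with RB:BP = 3:2 ⇒ B = (5/8, 3/8)
3. Z is the midpoint of BQ ⇒ Z = (5/16, 3/16)
4. E is the midpoint of BZ ⇒ E = (15/32, 9/32)
2·[ZPE] = -1/16, 2·[BZM] = -5/16
[ZPE]:[BZM] = -1/16:-5/16 = 1/5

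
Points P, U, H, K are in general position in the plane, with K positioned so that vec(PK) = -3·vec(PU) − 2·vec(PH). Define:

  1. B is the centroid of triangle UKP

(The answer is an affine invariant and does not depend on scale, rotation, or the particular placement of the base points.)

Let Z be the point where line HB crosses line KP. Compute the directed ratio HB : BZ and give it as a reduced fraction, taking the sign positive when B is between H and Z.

HB:BZ = -11/2

Choose coordinates P = (0, 0), U = (1, 0), H = (0, 1), K = (-3, -2).
1. B is the centroid of triangle UKP ⇒ B = (-2/3, -2/3)
line HB meets KP at Z = (-6/11, -4/11)
B = H + t·(Z−H) with t = 11/9, so HB:BZ = 11/9:-2/9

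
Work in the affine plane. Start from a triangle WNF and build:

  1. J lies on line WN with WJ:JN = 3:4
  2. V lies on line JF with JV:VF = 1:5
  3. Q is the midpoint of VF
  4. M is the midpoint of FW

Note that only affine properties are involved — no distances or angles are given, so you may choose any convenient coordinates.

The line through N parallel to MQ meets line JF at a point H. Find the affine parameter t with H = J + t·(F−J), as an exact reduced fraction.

Assign W = (0, 0), N = (1, 0), F = (0, 1) — the answer is frame-independent, so this choice is without loss of generality.
1. J lies on line WN with WJ:JN = 3:4 ⇒ J = (3/7, 0)
2. V lies on line JF with JV:VF = 1:5 ⇒ V = (5/14, 1/6)
3. Q is the midpoint of VF ⇒ Q = (5/28, 7/12)
4. M is the midpoint of FW ⇒ M = (0, 1/2)
through N parallel to MQ: direction (5/28, 1/12); meets JF at H = (11/21, -2/9)
H = J + t·(F−J) with t = -2/9

t = -2/9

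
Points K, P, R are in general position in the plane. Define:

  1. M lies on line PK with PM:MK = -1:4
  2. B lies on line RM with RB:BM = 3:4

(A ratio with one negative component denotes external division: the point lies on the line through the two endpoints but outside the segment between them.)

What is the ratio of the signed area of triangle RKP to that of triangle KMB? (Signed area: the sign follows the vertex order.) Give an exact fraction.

[RKP]:[KMB] = 21/16

Set K = (0, 0), P = (1, 0), R = (0, 1); any affine frame gives the same invariant.
1. M lies on line PK with PM:MK = -1:4 ⇒ M = (4/3, 0)
2. B lies on line RM with RB:BM = 3:4 ⇒ B = (4/7, 4/7)
2·[RKP] = 1, 2·[KMB] = 16/21
[RKP]:[KMB] = 1:16/21 = 21/16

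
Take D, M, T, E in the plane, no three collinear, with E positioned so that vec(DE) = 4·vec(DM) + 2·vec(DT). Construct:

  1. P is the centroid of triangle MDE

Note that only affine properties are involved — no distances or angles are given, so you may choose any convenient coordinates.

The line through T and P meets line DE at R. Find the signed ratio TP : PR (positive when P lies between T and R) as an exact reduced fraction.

Assign D = (0, 0), M = (1, 0), T = (0, 1), E = (4, 2) — the answer is frame-independent, so this choice is without loss of generality.
1. P is the centroid of triangle MDE ⇒ P = (5/3, 2/3)
line TP meets DE at R = (10/7, 5/7)
P = T + t·(R−T) with t = 7/6, so TP:PR = 7/6:-1/6

TP:PR = -7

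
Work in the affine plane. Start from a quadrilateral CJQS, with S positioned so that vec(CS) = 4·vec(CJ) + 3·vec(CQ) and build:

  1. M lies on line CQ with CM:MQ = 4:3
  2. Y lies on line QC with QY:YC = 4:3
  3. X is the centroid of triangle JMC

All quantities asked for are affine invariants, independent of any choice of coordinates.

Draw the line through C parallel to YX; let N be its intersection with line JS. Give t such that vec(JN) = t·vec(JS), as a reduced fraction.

Work in coordinates with C = (0, 0), J = (1, 0), Q = (0, 1), S = (4, 3).
1. M lies on line CQ with CM:MQ = 4:3 ⇒ M = (0, 4/7)
2. Y lies on line QC with QY:YC = 4:3 ⇒ Y = (0, 3/7)
3. X is the centroid of triangle JMC ⇒ X = (1/3, 4/21)
through C parallel to YX: direction (1/3, -5/21); meets JS at N = (7/12, -5/12)
N = J + t·(S−J) with t = -5/36

t = -5/36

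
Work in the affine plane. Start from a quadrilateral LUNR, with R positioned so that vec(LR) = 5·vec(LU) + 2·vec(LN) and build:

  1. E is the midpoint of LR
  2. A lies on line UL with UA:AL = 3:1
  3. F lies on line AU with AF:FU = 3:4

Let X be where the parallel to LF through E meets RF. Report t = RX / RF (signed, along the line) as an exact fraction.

Set L = (0, 0), U = (1, 0), N = (0, 1), R = (5, 2); any affine frame gives the same invariant.
1. E is the midpoint of LR ⇒ E = (5/2, 1)
2. A lies on line UL with UA:AL = 3:1 ⇒ A = (1/4, 0)
3. F lies on line AU with AF:FU = 3:4 ⇒ F = (4/7, 0)
through E parallel to LF: direction (4/7, 0); meets RF at X = (39/14, 1)
X = R + t·(F−R) with t = 1/2

t = 1/2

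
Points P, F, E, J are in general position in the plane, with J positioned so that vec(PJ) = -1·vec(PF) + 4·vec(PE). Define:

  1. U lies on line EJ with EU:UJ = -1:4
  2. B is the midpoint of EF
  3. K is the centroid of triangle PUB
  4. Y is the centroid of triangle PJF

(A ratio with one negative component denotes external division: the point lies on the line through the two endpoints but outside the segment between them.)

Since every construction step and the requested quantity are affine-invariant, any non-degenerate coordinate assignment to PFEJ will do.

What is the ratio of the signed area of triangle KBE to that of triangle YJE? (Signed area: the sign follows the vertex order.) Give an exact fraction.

Assign P = (0, 0), F = (1, 0), E = (0, 1), J = (-1, 4) — the answer is frame-independent, so this choice is without loss of generality.
1. U lies on line EJ with EU:UJ = -1:4 ⇒ U = (1/3, 0)
2. B is the midpoint of EF ⇒ B = (1/2, 1/2)
3. K is the centroid of triangle PUB ⇒ K = (5/18, 1/6)
4. Y is the centroid of triangle PJF ⇒ Y = (0, 4/3)
2·[KBE] = 5/18, 2·[YJE] = 1/3
[KBE]:[YJE] = 5/18:1/3 = 5/6

[KBE]:[YJE] = 5/6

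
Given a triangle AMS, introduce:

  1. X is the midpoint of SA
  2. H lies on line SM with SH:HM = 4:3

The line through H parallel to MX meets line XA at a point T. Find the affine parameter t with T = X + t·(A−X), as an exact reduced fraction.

t = -3/7

Set A = (0, 0), M = (1, 0), S = (0, 1); any affine frame gives the same invariant.
1. X is the midpoint of SA ⇒ X = (0, 1/2)
2. H lies on line SM with SH:HM = 4:3 ⇒ H = (4/7, 3/7)
through H parallel to MX: direction (-1, 1/2); meets XA at T = (0, 5/7)
T = X + t·(A−X) with t = -3/7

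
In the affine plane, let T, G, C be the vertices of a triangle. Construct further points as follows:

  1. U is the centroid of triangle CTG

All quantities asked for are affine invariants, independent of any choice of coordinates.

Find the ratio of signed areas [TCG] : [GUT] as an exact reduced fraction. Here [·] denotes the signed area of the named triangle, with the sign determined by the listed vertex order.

Choose coordinates T = (0, 0), G = (1, 0), C = (0, 1).
1. U is the centroid of triangle CTG ⇒ U = (1/3, 1/3)
2·[TCG] = -1, 2·[GUT] = 1/3
[TCG]:[GUT] = -1:1/3 = -3

[TCG]:[GUT] = -3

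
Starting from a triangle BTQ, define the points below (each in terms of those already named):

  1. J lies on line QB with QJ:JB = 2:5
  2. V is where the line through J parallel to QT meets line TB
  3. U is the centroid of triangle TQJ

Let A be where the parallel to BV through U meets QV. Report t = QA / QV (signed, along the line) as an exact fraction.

t = 3/7

Set B = (0, 0), T = (1, 0), Q = (0, 1); any affine frame gives the same invariant.
1. J lies on line QB with QJ:JB = 2:5 ⇒ J = (0, 5/7)
2. V is where the line through J parallel to QT meets line TB ⇒ V = (5/7, 0)
3. U is the centroid of triangle TQJ ⇒ U = (1/3, 4/7)
through U parallel to BV: direction (5/7, 0); meets QV at A = (15/49, 4/7)
A = Q + t·(V−Q) with t = 3/7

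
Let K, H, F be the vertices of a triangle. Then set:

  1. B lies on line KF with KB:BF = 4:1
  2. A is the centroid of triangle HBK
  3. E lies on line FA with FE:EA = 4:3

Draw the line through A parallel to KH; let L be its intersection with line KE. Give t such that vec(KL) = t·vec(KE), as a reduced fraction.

t = 28/61

Set K = (0, 0), H = (1, 0), F = (0, 1); any affine frame gives the same invariant.
1. B lies on line KF with KB:BF = 4:1 ⇒ B = (0, 4/5)
2. A is the centroid of triangle HBK ⇒ A = (1/3, 4/15)
3. E lies on line FA with FE:EA = 4:3 ⇒ E = (4/21, 61/105)
through A parallel to KH: direction (1, 0); meets KE at L = (16/183, 4/15)
L = K + t·(E−K) with t = 28/61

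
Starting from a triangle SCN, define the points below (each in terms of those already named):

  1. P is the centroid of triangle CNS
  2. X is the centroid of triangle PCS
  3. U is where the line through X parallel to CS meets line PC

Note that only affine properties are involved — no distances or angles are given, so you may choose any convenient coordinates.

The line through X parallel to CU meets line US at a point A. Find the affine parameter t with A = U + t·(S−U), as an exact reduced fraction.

t = 1/3

Assign S = (0, 0), C = (1, 0), N = (0, 1) — the answer is frame-independent, so this choice is without loss of generality.
1. P is the centroid of triangle CNS ⇒ P = (1/3, 1/3)
2. X is the centroid of triangle PCS ⇒ X = (4/9, 1/9)
3. U is where the line through X parallel to CS meets line PC ⇒ U = (7/9, 1/9)
through X parallel to CU: direction (-2/9, 1/9); meets US at A = (14/27, 2/27)
A = U + t·(S−U) with t = 1/3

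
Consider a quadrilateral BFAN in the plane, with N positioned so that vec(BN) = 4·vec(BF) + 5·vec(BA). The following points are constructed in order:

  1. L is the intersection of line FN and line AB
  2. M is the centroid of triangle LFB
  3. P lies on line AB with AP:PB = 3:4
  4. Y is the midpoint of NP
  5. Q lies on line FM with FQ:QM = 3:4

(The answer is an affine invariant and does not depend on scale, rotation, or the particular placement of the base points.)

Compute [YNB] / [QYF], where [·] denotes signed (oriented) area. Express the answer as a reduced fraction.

[YNB]:[QYF] = 84/41

Set B = (0, 0), F = (1, 0), A = (0, 1), N = (4, 5); any affine frame gives the same invariant.
1. L is the intersection of line FN and line AB ⇒ L = (0, -5/3)
2. M is the centroid of triangle LFB ⇒ M = (1/3, -5/9)
3. P lies on line AB with AP:PB = 3:4 ⇒ P = (0, 4/7)
4. Y is the midpoint of NP ⇒ Y = (2, 39/14)
5. Q lies on line FM with FQ:QM = 3:4 ⇒ Q = (5/7, -5/21)
2·[YNB] = -8/7, 2·[QYF] = -82/147
[YNB]:[QYF] = -8/7:-82/147 = 84/41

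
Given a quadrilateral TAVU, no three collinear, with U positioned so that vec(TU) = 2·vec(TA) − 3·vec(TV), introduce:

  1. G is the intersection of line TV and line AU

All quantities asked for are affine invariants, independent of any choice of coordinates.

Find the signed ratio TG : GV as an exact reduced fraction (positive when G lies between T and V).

Assign T = (0, 0), A = (1, 0), V = (0, 1), U = (2, -3) — the answer is frame-independent, so this choice is without loss of generality.
1. G is the intersection of line TV and line AU ⇒ G = (0, 3)
G = T + t·(V−T) with t = 3, so TG:GV = t:(1−t) = 3:-2

TG:GV = -3/2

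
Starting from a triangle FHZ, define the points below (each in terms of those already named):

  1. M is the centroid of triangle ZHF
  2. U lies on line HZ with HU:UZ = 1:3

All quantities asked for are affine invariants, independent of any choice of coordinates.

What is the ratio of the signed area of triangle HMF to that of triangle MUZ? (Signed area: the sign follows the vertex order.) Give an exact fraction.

[HMF]:[MUZ] = 4/3

Choose coordinates F = (0, 0), H = (1, 0), Z = (0, 1).
1. M is the centroid of triangle ZHF ⇒ M = (1/3, 1/3)
2. U lies on line HZ with HU:UZ = 1:3 ⇒ U = (3/4, 1/4)
2·[HMF] = 1/3, 2·[MUZ] = 1/4
[HMF]:[MUZ] = 1/3:1/4 = 4/3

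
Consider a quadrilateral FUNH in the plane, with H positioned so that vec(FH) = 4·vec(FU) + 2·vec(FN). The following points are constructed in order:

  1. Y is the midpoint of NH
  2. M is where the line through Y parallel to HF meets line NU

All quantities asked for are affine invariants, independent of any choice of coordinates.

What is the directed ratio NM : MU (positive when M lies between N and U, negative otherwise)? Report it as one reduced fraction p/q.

NM:MU = 1/2

Assign F = (0, 0), U = (1, 0), N = (0, 1), H = (4, 2) — the answer is frame-independent, so this choice is without loss of generality.
1. Y is the midpoint of NH ⇒ Y = (2, 3/2)
2. M is where the line through Y parallel to HF meets line NU ⇒ M = (1/3, 2/3)
M = N + t·(U−N) with t = 1/3, so NM:MU = t:(1−t) = 1/3:2/3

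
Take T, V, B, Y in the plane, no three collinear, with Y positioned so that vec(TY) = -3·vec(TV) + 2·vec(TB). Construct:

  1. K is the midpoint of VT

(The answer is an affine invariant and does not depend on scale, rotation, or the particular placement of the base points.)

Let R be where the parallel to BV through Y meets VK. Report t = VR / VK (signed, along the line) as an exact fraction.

Assign T = (0, 0), V = (1, 0), B = (0, 1), Y = (-3, 2) — the answer is frame-independent, so this choice is without loss of generality.
1. K is the midpoint of VT ⇒ K = (1/2, 0)
through Y parallel to BV: direction (1, -1); meets VK at R = (-1, 0)
R = V + t·(K−V) with t = 4

t = 4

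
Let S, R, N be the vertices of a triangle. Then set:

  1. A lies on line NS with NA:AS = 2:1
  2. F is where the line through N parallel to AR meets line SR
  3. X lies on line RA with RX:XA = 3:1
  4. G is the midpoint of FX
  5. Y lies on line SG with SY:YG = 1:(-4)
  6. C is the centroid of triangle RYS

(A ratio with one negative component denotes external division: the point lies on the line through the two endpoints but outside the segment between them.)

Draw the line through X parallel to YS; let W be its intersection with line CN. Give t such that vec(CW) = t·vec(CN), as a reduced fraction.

Set S = (0, 0), R = (1, 0), N = (0, 1); any affine frame gives the same invariant.
1. A lies on line NS with NA:AS = 2:1 ⇒ A = (0, 1/3)
2. F is where the line through N parallel to AR meets line SR ⇒ F = (3, 0)
3. X lies on line RA with RX:XA = 3:1 ⇒ X = (1/4, 1/4)
4. G is the midpoint of FX ⇒ G = (13/8, 1/8)
5. Y lies on line SG with SY:YG = 1:(-4) ⇒ Y = (-13/24, -1/24)
6. C is the centroid of triangle RYS ⇒ C = (11/72, -1/72)
through X parallel to YS: direction (13/24, 1/24); meets CN at W = (11/96, 23/96)
W = C + t·(N−C) with t = 1/4

t = 1/4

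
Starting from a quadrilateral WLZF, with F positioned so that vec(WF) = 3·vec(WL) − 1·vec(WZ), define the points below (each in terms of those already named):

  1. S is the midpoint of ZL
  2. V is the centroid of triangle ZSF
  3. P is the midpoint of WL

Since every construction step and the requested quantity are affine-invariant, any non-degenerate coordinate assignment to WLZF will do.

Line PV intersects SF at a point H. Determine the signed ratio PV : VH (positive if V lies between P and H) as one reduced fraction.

PV:VH = -17/2

Set W = (0, 0), L = (1, 0), Z = (0, 1), F = (3, -1); any affine frame gives the same invariant.
1. S is the midpoint of ZL ⇒ S = (1/2, 1/2)
2. V is the centroid of triangle ZSF ⇒ V = (7/6, 1/6)
3. P is the midpoint of WL ⇒ P = (1/2, 0)
line PV meets SF at H = (37/34, 5/34)
V = P + t·(H−P) with t = 17/15, so PV:VH = 17/15:-2/15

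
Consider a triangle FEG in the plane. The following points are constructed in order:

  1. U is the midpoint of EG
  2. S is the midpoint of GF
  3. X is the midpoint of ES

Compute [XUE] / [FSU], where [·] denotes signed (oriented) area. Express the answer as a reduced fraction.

[XUE]:[FSU] = 1/2

Work in coordinates with F = (0, 0), E = (1, 0), G = (0, 1).
1. U is the midpoint of EG ⇒ U = (1/2, 1/2)
2. S is the midpoint of GF ⇒ S = (0, 1/2)
3. X is the midpoint of ES ⇒ X = (1/2, 1/4)
2·[XUE] = -1/8, 2·[FSU] = -1/4
[XUE]:[FSU] = -1/8:-1/4 = 1/2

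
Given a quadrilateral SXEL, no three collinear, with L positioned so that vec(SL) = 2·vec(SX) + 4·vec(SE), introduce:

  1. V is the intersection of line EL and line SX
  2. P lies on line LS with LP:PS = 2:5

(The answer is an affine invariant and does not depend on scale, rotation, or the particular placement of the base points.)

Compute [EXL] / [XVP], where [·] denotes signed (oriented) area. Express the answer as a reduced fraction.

[EXL]:[XVP] = -21/20

Set S = (0, 0), X = (1, 0), E = (0, 1), L = (2, 4); any affine frame gives the same invariant.
1. V is the intersection of line EL and line SX ⇒ V = (-2/3, 0)
2. P lies on line LS with LP:PS = 2:5 ⇒ P = (10/7, 20/7)
2·[EXL] = 5, 2·[XVP] = -100/21
[EXL]:[XVP] = 5:-100/21 = -21/20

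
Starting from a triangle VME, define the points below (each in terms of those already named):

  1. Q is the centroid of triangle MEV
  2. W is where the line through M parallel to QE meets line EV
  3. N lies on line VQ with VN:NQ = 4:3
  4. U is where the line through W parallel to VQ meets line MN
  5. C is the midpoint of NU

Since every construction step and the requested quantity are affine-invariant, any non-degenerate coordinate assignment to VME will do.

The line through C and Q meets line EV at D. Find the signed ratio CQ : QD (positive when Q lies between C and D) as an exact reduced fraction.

CQ:QD = -20/7

Assign V = (0, 0), M = (1, 0), E = (0, 1) — the answer is frame-independent, so this choice is without loss of generality.
1. Q is the centroid of triangle MEV ⇒ Q = (1/3, 1/3)
2. W is where the line through M parallel to QE meets line EV ⇒ W = (0, 2)
3. N lies on line VQ with VN:NQ = 4:3 ⇒ N = (4/21, 4/21)
4. U is where the line through W parallel to VQ meets line MN ⇒ U = (-10/7, 4/7)
5. C is the midpoint of NU ⇒ C = (-13/21, 8/21)
line CQ meets EV at D = (0, 7/20)
Q = C + t·(D−C) with t = 20/13, so CQ:QD = 20/13:-7/13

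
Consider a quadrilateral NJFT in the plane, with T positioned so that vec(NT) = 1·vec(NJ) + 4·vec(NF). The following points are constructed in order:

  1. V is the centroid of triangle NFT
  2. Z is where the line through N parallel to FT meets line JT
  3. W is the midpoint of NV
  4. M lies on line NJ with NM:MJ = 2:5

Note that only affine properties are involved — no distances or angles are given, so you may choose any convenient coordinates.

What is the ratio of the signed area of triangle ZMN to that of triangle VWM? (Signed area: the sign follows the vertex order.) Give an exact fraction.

[ZMN]:[VWM] = -18/5

Set N = (0, 0), J = (1, 0), F = (0, 1), T = (1, 4); any affine frame gives the same invariant.
1. V is the centroid of triangle NFT ⇒ V = (1/3, 5/3)
2. Z is where the line through N parallel to FT meets line JT ⇒ Z = (1, 3)
3. W is the midpoint of NV ⇒ W = (1/6, 5/6)
4. M lies on line NJ with NM:MJ = 2:5 ⇒ M = (2/7, 0)
2·[ZMN] = -6/7, 2·[VWM] = 5/21
[ZMN]:[VWM] = -6/7:5/21 = -18/5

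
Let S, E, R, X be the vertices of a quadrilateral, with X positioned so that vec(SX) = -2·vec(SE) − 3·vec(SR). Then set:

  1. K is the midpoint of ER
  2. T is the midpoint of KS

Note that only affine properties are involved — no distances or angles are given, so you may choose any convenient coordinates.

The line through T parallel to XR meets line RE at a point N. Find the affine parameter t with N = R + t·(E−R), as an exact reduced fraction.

Assign S = (0, 0), E = (1, 0), R = (0, 1), X = (-2, -3) — the answer is frame-independent, so this choice is without loss of generality.
1. K is the midpoint of ER ⇒ K = (1/2, 1/2)
2. T is the midpoint of KS ⇒ T = (1/4, 1/4)
through T parallel to XR: direction (2, 4); meets RE at N = (5/12, 7/12)
N = R + t·(E−R) with t = 5/12

t = 5/12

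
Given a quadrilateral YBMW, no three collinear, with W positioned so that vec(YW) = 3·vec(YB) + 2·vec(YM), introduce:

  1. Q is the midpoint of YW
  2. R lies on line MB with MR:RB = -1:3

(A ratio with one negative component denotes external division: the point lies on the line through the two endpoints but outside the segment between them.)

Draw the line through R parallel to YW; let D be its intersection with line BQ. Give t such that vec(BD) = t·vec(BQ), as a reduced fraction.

Choose coordinates Y = (0, 0), B = (1, 0), M = (0, 1), W = (3, 2).
1. Q is the midpoint of YW ⇒ Q = (3/2, 1)
2. R lies on line MB with MR:RB = -1:3 ⇒ R = (-1/2, 3/2)
through R parallel to YW: direction (3, 2); meets BQ at D = (23/8, 15/4)
D = B + t·(Q−B) with t = 15/4

t = 15/4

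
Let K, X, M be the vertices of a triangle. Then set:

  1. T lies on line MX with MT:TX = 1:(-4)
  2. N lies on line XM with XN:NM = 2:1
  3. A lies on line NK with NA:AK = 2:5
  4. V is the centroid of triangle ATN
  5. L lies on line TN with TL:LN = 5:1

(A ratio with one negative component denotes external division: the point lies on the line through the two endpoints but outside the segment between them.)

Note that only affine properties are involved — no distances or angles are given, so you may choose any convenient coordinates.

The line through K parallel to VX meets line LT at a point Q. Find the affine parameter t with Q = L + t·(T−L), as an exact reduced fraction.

Set K = (0, 0), X = (1, 0), M = (0, 1); any affine frame gives the same invariant.
1. T lies on line MX with MT:TX = 1:(-4) ⇒ T = (-1/3, 4/3)
2. N lies on line XM with XN:NM = 2:1 ⇒ N = (1/3, 2/3)
3. A lies on line NK with NA:AK = 2:5 ⇒ A = (5/21, 10/21)
4. V is the centroid of triangle ATN ⇒ V = (5/63, 52/63)
5. L lies on line TN with TL:LN = 5:1 ⇒ L = (2/9, 7/9)
through K parallel to VX: direction (58/63, -52/63); meets LT at Q = (29/3, -26/3)
Q = L + t·(T−L) with t = -17

t = -17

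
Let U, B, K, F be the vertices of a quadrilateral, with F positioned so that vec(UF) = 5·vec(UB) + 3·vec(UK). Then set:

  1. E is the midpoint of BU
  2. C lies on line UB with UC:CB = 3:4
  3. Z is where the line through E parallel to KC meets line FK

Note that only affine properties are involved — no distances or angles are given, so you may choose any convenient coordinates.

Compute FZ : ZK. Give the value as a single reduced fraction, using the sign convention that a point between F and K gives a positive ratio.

Choose coordinates U = (0, 0), B = (1, 0), K = (0, 1), F = (5, 3).
1. E is the midpoint of BU ⇒ E = (1/2, 0)
2. C lies on line UB with UC:CB = 3:4 ⇒ C = (3/7, 0)
3. Z is where the line through E parallel to KC meets line FK ⇒ Z = (5/82, 42/41)
Z = F + t·(K−F) with t = 81/82, so FZ:ZK = t:(1−t) = 81/82:1/82

FZ:ZK = 81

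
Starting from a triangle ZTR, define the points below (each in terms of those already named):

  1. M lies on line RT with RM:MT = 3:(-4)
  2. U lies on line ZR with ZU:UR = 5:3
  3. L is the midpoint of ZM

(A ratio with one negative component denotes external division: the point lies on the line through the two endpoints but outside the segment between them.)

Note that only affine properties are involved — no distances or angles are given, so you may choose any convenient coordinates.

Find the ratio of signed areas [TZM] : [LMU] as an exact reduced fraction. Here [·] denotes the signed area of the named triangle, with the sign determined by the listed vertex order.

Choose coordinates Z = (0, 0), T = (1, 0), R = (0, 1).
1. M lies on line RT with RM:MT = 3:(-4) ⇒ M = (-3, 4)
2. U lies on line ZR with ZU:UR = 5:3 ⇒ U = (0, 5/8)
3. L is the midpoint of ZM ⇒ L = (-3/2, 2)
2·[TZM] = -4, 2·[LMU] = -15/16
[TZM]:[LMU] = -4:-15/16 = 64/15

[TZM]:[LMU] = 64/15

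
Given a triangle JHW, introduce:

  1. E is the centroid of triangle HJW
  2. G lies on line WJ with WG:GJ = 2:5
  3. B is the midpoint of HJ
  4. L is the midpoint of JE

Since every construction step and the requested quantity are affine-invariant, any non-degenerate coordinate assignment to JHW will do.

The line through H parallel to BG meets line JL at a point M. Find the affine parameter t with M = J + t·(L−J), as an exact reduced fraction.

t = 60/17

Set J = (0, 0), H = (1, 0), W = (0, 1); any affine frame gives the same invariant.
1. E is the centroid of triangle HJW ⇒ E = (1/3, 1/3)
2. G lies on line WJ with WG:GJ = 2:5 ⇒ G = (0, 5/7)
3. B is the midpoint of HJ ⇒ B = (1/2, 0)
4. L is the midpoint of JE ⇒ L = (1/6, 1/6)
through H parallel to BG: direction (-1/2, 5/7); meets JL at M = (10/17, 10/17)
M = J + t·(L−J) with t = 60/17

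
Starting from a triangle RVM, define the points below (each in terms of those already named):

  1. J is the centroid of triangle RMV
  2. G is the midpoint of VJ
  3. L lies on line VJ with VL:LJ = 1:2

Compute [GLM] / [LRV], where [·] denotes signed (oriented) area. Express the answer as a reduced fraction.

[GLM]:[LRV] = 1/2

Choose coordinates R = (0, 0), V = (1, 0), M = (0, 1).
1. J is the centroid of triangle RMV ⇒ J = (1/3, 1/3)
2. G is the midpoint of VJ ⇒ G = (2/3, 1/6)
3. L lies on line VJ with VL:LJ = 1:2 ⇒ L = (7/9, 1/9)
2·[GLM] = 1/18, 2·[LRV] = 1/9
[GLM]:[LRV] = 1/18:1/9 = 1/2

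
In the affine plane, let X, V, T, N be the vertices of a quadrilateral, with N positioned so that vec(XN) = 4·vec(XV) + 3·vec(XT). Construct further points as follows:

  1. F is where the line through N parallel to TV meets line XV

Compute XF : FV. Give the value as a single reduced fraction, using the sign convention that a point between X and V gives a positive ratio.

XF:FV = -7/6

Assign X = (0, 0), V = (1, 0), T = (0, 1), N = (4, 3) — the answer is frame-independent, so this choice is without loss of generality.
1. F is where the line through N parallel to TV meets line XV ⇒ F = (7, 0)
F = X + t·(V−X) with t = 7, so XF:FV = t:(1−t) = 7:-6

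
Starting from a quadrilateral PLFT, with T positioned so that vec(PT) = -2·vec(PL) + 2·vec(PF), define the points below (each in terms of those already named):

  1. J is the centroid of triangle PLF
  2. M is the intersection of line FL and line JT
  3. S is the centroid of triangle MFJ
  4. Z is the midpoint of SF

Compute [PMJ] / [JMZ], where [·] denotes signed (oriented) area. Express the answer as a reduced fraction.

[PMJ]:[JMZ] = 2

Assign P = (0, 0), L = (1, 0), F = (0, 1), T = (-2, 2) — the answer is frame-independent, so this choice is without loss of generality.
1. J is the centroid of triangle PLF ⇒ J = (1/3, 1/3)
2. M is the intersection of line FL and line JT ⇒ M = (3/2, -1/2)
3. S is the centroid of triangle MFJ ⇒ S = (11/18, 5/18)
4. Z is the midpoint of SF ⇒ Z = (11/36, 23/36)
2·[PMJ] = 2/3, 2·[JMZ] = 1/3
[PMJ]:[JMZ] = 2/3:1/3 = 2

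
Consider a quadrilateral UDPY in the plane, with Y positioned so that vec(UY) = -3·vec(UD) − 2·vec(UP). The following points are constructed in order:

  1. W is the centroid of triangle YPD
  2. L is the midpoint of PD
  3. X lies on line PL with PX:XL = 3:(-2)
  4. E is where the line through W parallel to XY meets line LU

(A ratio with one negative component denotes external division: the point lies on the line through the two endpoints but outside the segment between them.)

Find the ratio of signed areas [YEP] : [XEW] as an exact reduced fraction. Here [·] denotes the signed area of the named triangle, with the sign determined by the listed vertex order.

Choose coordinates U = (0, 0), D = (1, 0), P = (0, 1), Y = (-3, -2).
1. W is the centroid of triangle YPD ⇒ W = (-2/3, -1/3)
2. L is the midpoint of PD ⇒ L = (1/2, 1/2)
3. X lies on line PL with PX:XL = 3:(-2) ⇒ X = (3/2, -1/2)
4. E is where the line through W parallel to XY meets line LU ⇒ E = (-1/6, -1/6)
2·[YEP] = 3, 2·[XEW] = 4/9
[YEP]:[XEW] = 3:4/9 = 27/4

[YEP]:[XEW] = 27/4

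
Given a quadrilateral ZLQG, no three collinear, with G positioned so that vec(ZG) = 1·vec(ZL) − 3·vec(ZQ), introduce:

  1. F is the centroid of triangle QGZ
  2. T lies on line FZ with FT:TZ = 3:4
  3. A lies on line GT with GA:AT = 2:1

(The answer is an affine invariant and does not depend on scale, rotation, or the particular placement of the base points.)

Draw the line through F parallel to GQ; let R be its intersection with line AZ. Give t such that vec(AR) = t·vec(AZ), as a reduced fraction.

t = -5/37

Work in coordinates with Z = (0, 0), L = (1, 0), Q = (0, 1), G = (1, -3).
1. F is the centroid of triangle QGZ ⇒ F = (1/3, -2/3)
2. T lies on line FZ with FT:TZ = 3:4 ⇒ T = (4/21, -8/21)
3. A lies on line GT with GA:AT = 2:1 ⇒ A = (29/63, -79/63)
through F parallel to GQ: direction (-1, 4); meets AZ at R = (58/111, -158/111)
R = A + t·(Z−A) with t = -5/37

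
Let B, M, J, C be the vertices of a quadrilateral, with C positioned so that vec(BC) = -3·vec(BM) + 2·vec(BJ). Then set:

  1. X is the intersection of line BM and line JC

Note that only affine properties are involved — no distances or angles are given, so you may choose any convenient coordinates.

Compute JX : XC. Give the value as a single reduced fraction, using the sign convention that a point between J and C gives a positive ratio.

JX:XC = -1/2

Work in coordinates with B = (0, 0), M = (1, 0), J = (0, 1), C = (-3, 2).
1. X is the intersection of line BM and line JC ⇒ X = (3, 0)
X = J + t·(C−J) with t = -1, so JX:XC = t:(1−t) = -1:2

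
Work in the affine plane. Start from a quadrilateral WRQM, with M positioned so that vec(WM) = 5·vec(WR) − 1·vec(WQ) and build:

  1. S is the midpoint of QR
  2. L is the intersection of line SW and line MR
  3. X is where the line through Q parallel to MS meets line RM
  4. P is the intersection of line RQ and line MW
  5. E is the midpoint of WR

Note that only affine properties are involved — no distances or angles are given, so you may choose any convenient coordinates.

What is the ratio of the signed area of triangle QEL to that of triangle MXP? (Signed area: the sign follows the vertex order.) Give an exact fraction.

[QEL]:[MXP] = 4/15

Assign W = (0, 0), R = (1, 0), Q = (0, 1), M = (5, -1) — the answer is frame-independent, so this choice is without loss of generality.
1. S is the midpoint of QR ⇒ S = (1/2, 1/2)
2. L is the intersection of line SW and line MR ⇒ L = (1/5, 1/5)
3. X is where the line through Q parallel to MS meets line RM ⇒ X = (9, -2)
4. P is the intersection of line RQ and line MW ⇒ P = (5/4, -1/4)
5. E is the midpoint of WR ⇒ E = (1/2, 0)
2·[QEL] = -1/5, 2·[MXP] = -3/4
[QEL]:[MXP] = -1/5:-3/4 = 4/15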